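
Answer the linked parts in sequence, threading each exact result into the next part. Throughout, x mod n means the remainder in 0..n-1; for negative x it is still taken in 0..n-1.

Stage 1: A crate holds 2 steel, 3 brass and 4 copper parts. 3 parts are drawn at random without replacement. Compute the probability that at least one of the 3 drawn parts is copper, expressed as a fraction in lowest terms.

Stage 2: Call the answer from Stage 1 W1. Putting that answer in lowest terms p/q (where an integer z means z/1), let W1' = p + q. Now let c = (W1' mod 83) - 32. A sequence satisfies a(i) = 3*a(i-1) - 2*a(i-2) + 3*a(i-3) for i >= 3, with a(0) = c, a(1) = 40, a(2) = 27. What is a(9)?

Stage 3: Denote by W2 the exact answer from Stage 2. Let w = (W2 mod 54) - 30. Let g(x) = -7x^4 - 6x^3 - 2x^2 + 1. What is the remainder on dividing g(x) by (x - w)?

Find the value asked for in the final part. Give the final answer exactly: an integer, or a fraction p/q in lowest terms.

Stage 1: total draws C(9,3) = 84; complement C(5,3) = 10; favorable 84 - 10 = 74; P = 37/42; answer 37/42
Stage 2: W1 = 37/42; threaded value p + q = 79; c = 47; a(3) = 3*(27) - 2*(40) + 3*(47) = 142; iterating: a(3)=142, a(4)=492, a(5)=1273, a(6)=3261, a(7)=8713, a(8)=23436, a(9)=62665; answer 62665
Stage 3: W2 = 62665; w = -5; remainder = value at the root: -7*(-5)^4 - 6*(-5)^3 - 2*(-5)^2 + 1 = (-4375) + (750) + (-50) + (1) = -3674; answer -3674

-3674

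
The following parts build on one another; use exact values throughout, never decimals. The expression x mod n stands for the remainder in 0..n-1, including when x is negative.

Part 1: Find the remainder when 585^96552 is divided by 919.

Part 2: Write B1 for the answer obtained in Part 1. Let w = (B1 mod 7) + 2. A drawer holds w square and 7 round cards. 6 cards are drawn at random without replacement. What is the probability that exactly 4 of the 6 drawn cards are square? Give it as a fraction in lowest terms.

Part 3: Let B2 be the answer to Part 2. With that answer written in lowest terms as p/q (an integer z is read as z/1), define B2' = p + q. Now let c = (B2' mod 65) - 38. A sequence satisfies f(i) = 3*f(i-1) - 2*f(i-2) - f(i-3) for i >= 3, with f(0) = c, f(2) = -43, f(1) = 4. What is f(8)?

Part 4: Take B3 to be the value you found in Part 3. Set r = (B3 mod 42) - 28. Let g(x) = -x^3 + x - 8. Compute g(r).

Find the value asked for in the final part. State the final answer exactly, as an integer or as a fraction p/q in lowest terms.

Part 1: squarings mod 919: 585^1=585, 585^2=357, 585^4=627, 585^8=716, 585^16=773, 585^32=179, 585^64=795, 585^128=672, 585^256=355, 585^512=122, 585^1024=180, 585^2048=235, 585^4096=85, 585^8192=792, 585^16384=506, 585^32768=554, 585^65536=889; 585^96552 = 585^8 * 585^32 * 585^256 * 585^2048 * 585^4096 * 585^8192 * 585^16384 * 585^65536 = 703 (mod 919); answer 703
Part 2: B1 = 703; w = 5; total draws C(12,6) = 924; favorable C(5,4)*C(7,2) = 105; P = 5/44; answer 5/44
Part 3: B2 = 5/44; threaded value p + q = 49; c = 11; f(3) = 3*(-43) - 2*(4) - 1*(11) = -148; iterating: f(3)=-148, f(4)=-362, f(5)=-747, f(6)=-1369, f(7)=-2251, f(8)=-3268; answer -3268
Part 4: B3 = -3268; r = -20; -1*(-20)^3 + 1*(-20)^1 - 8 = (8000) + (-20) + (-8) = 7972; answer 7972

7972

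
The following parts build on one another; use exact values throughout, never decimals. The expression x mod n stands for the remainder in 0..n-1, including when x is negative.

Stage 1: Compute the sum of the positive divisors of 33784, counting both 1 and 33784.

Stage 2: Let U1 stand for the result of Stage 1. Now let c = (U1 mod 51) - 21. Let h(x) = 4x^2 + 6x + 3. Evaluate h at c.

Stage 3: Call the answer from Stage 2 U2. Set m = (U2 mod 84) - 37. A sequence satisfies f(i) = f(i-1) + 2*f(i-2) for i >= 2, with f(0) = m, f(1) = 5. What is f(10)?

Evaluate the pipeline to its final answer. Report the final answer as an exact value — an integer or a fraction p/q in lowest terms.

Stage 1: 33784 = 2^3 * 41 * 103; sigma = (1 + 2 + 4 + 8) * (1 + 41) * (1 + 103) = 15 * 42 * 104 = 65520; answer 65520
Stage 2: U1 = 65520; c = 15; 4*(15)^2 + 6*(15)^1 + 3 = (900) + (90) + (3) = 993; answer 993
Stage 3: U2 = 993; m = 32; f(2) = 1*(5) + 2*(32) = 69; iterating: f(2)=69, f(3)=79, f(4)=217, f(5)=375, f(6)=809, f(7)=1559, f(8)=3177, f(9)=6295, f(10)=12649; answer 12649

12649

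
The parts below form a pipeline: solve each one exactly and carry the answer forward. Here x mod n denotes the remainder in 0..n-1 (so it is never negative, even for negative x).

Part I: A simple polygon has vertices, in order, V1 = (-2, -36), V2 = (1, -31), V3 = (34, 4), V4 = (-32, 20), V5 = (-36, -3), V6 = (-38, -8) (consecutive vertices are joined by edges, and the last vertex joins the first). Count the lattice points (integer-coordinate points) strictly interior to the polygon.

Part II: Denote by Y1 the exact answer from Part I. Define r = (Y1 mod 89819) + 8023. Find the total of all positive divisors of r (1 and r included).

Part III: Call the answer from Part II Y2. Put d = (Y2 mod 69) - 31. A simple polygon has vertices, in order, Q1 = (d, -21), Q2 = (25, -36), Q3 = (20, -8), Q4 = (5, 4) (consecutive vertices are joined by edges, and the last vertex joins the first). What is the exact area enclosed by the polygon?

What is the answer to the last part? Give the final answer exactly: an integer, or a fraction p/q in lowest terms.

1030

Part I: cross terms: (-2*-31 - 1*-36)=98, (1*4 - 34*-31)=1058, (34*20 - -32*4)=808, (-32*-3 - -36*20)=816, (-36*-8 - -38*-3)=174, (-38*-36 - -2*-8)=1352; twice the area = |4306| = 4306; area = 2153; boundary points = 1 + 1 + 2 + 1 + 1 + 4 = 10; strictly interior points = area - boundary/2 + 1 = 2149; answer 2149
Part II: Y1 = 2149; r = 10172; 10172 = 2^2 * 2543; sigma = (1 + 2 + 4) * (1 + 2543) = 7 * 2544 = 17808; answer 17808
Part III: Y2 = 17808; d = -25; cross terms: (-25*-36 - 25*-21)=1425, (25*-8 - 20*-36)=520, (20*4 - 5*-8)=120, (5*-21 - -25*4)=-5; twice the area = |2060| = 2060; area = 1030; answer 1030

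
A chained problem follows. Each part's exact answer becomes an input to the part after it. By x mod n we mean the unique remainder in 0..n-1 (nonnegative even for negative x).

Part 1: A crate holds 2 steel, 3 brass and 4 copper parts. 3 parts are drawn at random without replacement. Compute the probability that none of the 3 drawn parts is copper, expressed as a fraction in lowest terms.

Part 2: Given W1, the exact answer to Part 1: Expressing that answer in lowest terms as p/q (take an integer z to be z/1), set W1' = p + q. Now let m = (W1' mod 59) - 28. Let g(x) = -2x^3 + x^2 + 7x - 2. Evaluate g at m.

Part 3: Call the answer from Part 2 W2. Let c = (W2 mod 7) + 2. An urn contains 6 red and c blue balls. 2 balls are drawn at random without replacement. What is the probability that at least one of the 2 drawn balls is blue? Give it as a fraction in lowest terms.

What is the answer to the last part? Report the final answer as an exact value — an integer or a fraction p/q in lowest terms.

Part 1: total draws C(9,3) = 84; favorable C(5,3) = 10; P = 5/42; answer 5/42
Part 2: W1 = 5/42; threaded value p + q = 47; m = 19; -2*(19)^3 + 1*(19)^2 + 7*(19)^1 - 2 = (-13718) + (361) + (133) + (-2) = -13226; answer -13226
Part 3: W2 = -13226; c = 6; total draws C(12,2) = 66; complement C(6,2) = 15; favorable 66 - 15 = 51; P = 17/22; answer 17/22

17/22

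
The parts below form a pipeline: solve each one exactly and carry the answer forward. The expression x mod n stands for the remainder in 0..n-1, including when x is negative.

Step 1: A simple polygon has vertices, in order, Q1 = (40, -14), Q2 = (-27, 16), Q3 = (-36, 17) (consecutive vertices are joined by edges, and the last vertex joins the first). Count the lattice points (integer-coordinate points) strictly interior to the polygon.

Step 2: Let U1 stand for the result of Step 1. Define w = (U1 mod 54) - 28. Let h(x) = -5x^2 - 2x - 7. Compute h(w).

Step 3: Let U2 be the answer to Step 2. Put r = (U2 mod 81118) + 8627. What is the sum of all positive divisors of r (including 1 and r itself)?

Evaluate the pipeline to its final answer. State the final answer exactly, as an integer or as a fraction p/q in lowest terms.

105480

Step 1: cross terms: (40*16 - -27*-14)=262, (-27*17 - -36*16)=117, (-36*-14 - 40*17)=-176; twice the area = |203| = 203; area = 203/2; boundary points = 1 + 1 + 1 = 3; strictly interior points = area - boundary/2 + 1 = 101; answer 101
Step 2: U1 = 101; w = 19; -5*(19)^2 - 2*(19)^1 - 7 = (-1805) + (-38) + (-7) = -1850; answer -1850
Step 3: U2 = -1850; r = 87895; 87895 = 5 * 17579; sigma = (1 + 5) * (1 + 17579) = 6 * 17580 = 105480; answer 105480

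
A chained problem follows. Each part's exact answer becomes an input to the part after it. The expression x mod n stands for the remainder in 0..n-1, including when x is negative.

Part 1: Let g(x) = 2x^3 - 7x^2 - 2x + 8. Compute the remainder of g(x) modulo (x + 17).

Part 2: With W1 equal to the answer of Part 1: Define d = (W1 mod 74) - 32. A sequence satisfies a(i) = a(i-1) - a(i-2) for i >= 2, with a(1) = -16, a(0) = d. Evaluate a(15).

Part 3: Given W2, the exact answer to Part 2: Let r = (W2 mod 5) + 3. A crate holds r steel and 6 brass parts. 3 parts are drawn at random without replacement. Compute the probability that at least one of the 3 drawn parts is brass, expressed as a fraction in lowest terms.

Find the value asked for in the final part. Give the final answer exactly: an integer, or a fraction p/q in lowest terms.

251/286

Part 1: remainder = value at the root: 2*(-17)^3 - 7*(-17)^2 - 2*(-17)^1 + 8 = (-9826) + (-2023) + (34) + (8) = -11807; answer -11807
Part 2: W1 = -11807; d = 1; a(2) = 1*(-16) - 1*(1) = -17; iterating: a(2)=-17, a(3)=-1, a(4)=16, a(5)=17, a(6)=1, a(7)=-16, a(8)=-17, a(9)=-1, a(10)=16, a(11)=17, a(12)=1, a(13)=-16, a(14)=-17, a(15)=-1; answer -1
Part 3: W2 = -1; r = 7; total draws C(13,3) = 286; complement C(7,3) = 35; favorable 286 - 35 = 251; P = 251/286; answer 251/286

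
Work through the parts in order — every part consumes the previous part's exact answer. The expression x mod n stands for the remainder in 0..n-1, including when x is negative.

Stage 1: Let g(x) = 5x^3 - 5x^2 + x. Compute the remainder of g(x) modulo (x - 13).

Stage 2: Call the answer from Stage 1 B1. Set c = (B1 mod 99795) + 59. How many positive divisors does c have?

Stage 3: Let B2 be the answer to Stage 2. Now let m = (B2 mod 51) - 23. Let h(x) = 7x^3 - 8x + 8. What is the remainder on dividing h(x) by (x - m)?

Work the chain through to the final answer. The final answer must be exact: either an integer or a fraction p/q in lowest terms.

7

Stage 1: remainder = value at the root: 5*(13)^3 - 5*(13)^2 + 1*(13)^1 = (10985) + (-845) + (13) = 10153; answer 10153
Stage 2: B1 = 10153; c = 10212; 10212 = 2^2 * 3 * 23 * 37; number of divisors = (2+1) * (1+1) * (1+1) * (1+1) = 24; answer 24
Stage 3: B2 = 24; m = 1; remainder = value at the root: 7*(1)^3 - 8*(1)^1 + 8 = (7) + (-8) + (8) = 7; answer 7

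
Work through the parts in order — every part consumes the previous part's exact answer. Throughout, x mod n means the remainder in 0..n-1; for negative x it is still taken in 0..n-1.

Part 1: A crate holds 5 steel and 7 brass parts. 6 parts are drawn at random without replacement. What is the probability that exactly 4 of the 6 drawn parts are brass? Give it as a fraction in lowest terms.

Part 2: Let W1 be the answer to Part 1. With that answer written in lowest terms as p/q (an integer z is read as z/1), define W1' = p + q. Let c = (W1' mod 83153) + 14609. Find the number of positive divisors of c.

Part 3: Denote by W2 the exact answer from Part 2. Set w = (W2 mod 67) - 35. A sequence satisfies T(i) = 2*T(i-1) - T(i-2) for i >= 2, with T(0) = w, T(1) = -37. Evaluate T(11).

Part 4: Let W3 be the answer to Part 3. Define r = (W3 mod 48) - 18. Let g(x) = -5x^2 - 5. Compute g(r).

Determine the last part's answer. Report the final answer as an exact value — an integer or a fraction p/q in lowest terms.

Part 1: total draws C(12,6) = 924; favorable C(7,4)*C(5,2) = 350; P = 25/66; answer 25/66
Part 2: W1 = 25/66; threaded value p + q = 91; c = 14700; 14700 = 2^2 * 3 * 5^2 * 7^2; number of divisors = (2+1) * (1+1) * (2+1) * (2+1) = 54; answer 54
Part 3: W2 = 54; w = 19; T(2) = 2*(-37) - 1*(19) = -93; iterating: T(2)=-93, T(3)=-149, T(4)=-205, T(5)=-261, T(6)=-317, T(7)=-373, T(8)=-429, T(9)=-485, T(10)=-541, T(11)=-597; answer -597
Part 4: W3 = -597; r = 9; -5*(9)^2 - 5 = (-405) + (-5) = -410; answer -410

-410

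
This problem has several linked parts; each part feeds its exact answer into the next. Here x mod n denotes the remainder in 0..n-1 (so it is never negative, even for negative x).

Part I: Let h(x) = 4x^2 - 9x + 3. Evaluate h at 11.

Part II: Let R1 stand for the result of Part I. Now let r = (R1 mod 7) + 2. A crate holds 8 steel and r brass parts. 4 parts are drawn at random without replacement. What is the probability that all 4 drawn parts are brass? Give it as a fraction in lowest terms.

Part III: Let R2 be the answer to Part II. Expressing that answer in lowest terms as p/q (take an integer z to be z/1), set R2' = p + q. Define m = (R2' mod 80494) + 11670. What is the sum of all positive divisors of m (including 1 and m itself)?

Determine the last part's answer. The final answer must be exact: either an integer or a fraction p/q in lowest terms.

Part I: 4*(11)^2 - 9*(11)^1 + 3 = (484) + (-99) + (3) = 388; answer 388
Part II: R1 = 388; r = 5; total draws C(13,4) = 715; favorable C(5,4) = 5; P = 1/143; answer 1/143
Part III: R2 = 1/143; threaded value p + q = 144; m = 11814; 11814 = 2 * 3 * 11 * 179; sigma = (1 + 2) * (1 + 3) * (1 + 11) * (1 + 179) = 3 * 4 * 12 * 180 = 25920; answer 25920

25920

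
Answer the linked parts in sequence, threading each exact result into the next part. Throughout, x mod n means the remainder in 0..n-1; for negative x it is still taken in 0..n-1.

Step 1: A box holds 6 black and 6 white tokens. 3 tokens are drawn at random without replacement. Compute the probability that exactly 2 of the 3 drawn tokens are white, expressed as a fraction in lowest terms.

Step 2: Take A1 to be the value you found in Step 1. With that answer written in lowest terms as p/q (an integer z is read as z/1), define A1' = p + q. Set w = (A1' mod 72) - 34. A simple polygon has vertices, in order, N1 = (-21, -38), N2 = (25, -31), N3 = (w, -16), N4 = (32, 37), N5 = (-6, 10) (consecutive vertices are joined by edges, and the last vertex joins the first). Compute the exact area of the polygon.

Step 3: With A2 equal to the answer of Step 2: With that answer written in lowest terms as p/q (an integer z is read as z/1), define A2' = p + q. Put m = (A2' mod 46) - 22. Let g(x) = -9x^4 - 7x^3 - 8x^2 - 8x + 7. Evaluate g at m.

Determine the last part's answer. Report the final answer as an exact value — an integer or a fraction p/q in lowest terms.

-433673

Step 1: total draws C(12,3) = 220; favorable C(6,2)*C(6,1) = 90; P = 9/22; answer 9/22
Step 2: A1 = 9/22; threaded value p + q = 31; w = -3; cross terms: (-21*-31 - 25*-38)=1601, (25*-16 - -3*-31)=-493, (-3*37 - 32*-16)=401, (32*10 - -6*37)=542, (-6*-38 - -21*10)=438; twice the area = |2489| = 2489; area = 2489/2; answer 2489/2
Step 3: A2 = 2489/2; threaded value p + q = 2491; m = -15; -9*(-15)^4 - 7*(-15)^3 - 8*(-15)^2 - 8*(-15)^1 + 7 = (-455625) + (23625) + (-1800) + (120) + (7) = -433673; answer -433673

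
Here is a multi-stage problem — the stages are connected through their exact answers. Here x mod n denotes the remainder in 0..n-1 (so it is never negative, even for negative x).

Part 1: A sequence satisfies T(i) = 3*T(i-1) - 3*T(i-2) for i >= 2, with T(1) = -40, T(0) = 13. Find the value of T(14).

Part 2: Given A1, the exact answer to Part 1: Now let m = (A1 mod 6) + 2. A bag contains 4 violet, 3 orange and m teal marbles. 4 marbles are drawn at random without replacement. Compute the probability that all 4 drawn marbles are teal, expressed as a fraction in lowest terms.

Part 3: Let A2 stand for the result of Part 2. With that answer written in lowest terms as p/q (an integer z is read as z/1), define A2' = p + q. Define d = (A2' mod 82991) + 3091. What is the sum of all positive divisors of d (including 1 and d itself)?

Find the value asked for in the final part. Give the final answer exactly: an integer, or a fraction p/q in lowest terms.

Part 1: T(2) = 3*(-40) - 3*(13) = -159; iterating: T(2)=-159, T(3)=-357, T(4)=-594, T(5)=-711, T(6)=-351, T(7)=1080, T(8)=4293, T(9)=9639, T(10)=16038, T(11)=19197, T(12)=9477, T(13)=-29160, T(14)=-115911; answer -115911
Part 2: A1 = -115911; m = 5; total draws C(12,4) = 495; favorable C(5,4) = 5; P = 1/99; answer 1/99
Part 3: A2 = 1/99; threaded value p + q = 100; d = 3191; 3191 is prime, so its only divisors are 1 and 3191; sigma = 1 + 3191 = 3192; answer 3192

3192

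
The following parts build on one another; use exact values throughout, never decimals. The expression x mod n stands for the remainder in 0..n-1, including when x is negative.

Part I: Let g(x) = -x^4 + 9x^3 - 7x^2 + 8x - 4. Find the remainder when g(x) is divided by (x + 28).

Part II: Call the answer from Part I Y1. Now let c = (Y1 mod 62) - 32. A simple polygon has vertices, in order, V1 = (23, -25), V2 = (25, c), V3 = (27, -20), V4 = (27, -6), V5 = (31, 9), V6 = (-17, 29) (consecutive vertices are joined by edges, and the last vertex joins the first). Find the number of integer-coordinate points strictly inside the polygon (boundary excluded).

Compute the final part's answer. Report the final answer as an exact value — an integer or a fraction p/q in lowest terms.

Part I: remainder = value at the root: -1*(-28)^4 + 9*(-28)^3 - 7*(-28)^2 + 8*(-28)^1 - 4 = (-614656) + (-197568) + (-5488) + (-224) + (-4) = -817940; answer -817940
Part II: Y1 = -817940; c = -6; cross terms: (23*-6 - 25*-25)=487, (25*-20 - 27*-6)=-338, (27*-6 - 27*-20)=378, (27*9 - 31*-6)=429, (31*29 - -17*9)=1052, (-17*-25 - 23*29)=-242; twice the area = |1766| = 1766; area = 883; boundary points = 1 + 2 + 14 + 1 + 4 + 2 = 24; strictly interior points = area - boundary/2 + 1 = 872; answer 872

872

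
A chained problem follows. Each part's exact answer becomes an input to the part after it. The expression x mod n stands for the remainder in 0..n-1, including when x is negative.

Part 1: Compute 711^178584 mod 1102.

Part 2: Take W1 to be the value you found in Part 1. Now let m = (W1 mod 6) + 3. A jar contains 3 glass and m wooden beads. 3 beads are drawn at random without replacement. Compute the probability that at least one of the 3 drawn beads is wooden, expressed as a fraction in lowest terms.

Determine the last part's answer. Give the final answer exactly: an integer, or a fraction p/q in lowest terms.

Part 1: squarings mod 1102: 711^1=711, 711^2=805, 711^4=49, 711^8=197, 711^16=239, 711^32=919, 711^64=429, 711^128=7, 711^256=49, 711^512=197, 711^1024=239, 711^2048=919, 711^4096=429, 711^8192=7, 711^16384=49, 711^32768=197, 711^65536=239, 711^131072=919; 711^178584 = 711^8 * 711^16 * 711^128 * 711^256 * 711^2048 * 711^4096 * 711^8192 * 711^32768 * 711^131072 = 1 (mod 1102); answer 1
Part 2: W1 = 1; m = 4; total draws C(7,3) = 35; complement C(3,3) = 1; favorable 35 - 1 = 34; P = 34/35; answer 34/35

34/35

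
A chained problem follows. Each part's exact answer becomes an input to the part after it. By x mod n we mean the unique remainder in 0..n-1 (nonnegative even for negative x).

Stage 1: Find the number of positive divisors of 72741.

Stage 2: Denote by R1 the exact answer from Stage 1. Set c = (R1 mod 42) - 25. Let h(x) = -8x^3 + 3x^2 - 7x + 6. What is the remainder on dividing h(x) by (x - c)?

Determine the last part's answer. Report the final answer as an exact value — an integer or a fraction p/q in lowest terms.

75564

Stage 1: 72741 = 3 * 24247; number of divisors = (1+1) * (1+1) = 4; answer 4
Stage 2: R1 = 4; c = -21; remainder = value at the root: -8*(-21)^3 + 3*(-21)^2 - 7*(-21)^1 + 6 = (74088) + (1323) + (147) + (6) = 75564; answer 75564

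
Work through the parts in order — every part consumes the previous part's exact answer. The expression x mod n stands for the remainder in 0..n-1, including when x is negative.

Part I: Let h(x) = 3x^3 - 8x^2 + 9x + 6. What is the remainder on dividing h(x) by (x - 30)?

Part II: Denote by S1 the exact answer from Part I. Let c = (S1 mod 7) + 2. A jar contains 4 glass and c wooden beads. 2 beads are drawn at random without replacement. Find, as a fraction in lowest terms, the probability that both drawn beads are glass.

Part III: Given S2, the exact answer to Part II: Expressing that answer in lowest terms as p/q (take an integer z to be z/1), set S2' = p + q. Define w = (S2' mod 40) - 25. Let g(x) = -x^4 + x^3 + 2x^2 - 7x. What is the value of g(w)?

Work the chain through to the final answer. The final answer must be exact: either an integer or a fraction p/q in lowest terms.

-4424

Part I: remainder = value at the root: 3*(30)^3 - 8*(30)^2 + 9*(30)^1 + 6 = (81000) + (-7200) + (270) + (6) = 74076; answer 74076
Part II: S1 = 74076; c = 4; total draws C(8,2) = 28; favorable C(4,2) = 6; P = 3/14; answer 3/14
Part III: S2 = 3/14; threaded value p + q = 17; w = -8; -1*(-8)^4 + 1*(-8)^3 + 2*(-8)^2 - 7*(-8)^1 = (-4096) + (-512) + (128) + (56) = -4424; answer -4424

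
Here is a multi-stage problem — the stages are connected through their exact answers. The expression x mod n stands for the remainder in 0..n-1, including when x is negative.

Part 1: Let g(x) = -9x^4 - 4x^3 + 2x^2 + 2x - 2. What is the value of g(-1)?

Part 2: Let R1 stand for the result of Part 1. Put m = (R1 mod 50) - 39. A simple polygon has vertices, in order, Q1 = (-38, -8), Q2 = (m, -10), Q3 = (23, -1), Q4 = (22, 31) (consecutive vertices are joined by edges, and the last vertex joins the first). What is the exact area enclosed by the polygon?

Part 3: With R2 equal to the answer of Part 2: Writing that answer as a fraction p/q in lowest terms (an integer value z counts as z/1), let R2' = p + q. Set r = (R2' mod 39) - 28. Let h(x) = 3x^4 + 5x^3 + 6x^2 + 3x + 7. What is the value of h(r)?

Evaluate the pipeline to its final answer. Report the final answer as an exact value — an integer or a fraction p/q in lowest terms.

Part 1: -9*(-1)^4 - 4*(-1)^3 + 2*(-1)^2 + 2*(-1)^1 - 2 = (-9) + (4) + (2) + (-2) + (-2) = -7; answer -7
Part 2: R1 = -7; m = 4; cross terms: (-38*-10 - 4*-8)=412, (4*-1 - 23*-10)=226, (23*31 - 22*-1)=735, (22*-8 - -38*31)=1002; twice the area = |2375| = 2375; area = 2375/2; answer 2375/2
Part 3: R2 = 2375/2; threaded value p + q = 2377; r = 9; 3*(9)^4 + 5*(9)^3 + 6*(9)^2 + 3*(9)^1 + 7 = (19683) + (3645) + (486) + (27) + (7) = 23848; answer 23848

23848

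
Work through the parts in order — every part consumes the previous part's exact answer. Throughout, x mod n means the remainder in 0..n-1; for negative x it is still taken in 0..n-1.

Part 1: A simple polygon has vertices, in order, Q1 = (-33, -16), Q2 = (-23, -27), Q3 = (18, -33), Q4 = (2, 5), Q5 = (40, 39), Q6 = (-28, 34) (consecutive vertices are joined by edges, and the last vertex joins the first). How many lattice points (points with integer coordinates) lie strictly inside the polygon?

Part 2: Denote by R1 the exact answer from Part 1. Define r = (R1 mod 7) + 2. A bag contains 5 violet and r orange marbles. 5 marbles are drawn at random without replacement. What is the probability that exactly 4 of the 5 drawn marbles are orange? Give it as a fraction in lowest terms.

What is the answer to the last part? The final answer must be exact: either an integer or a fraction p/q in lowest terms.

5/126

Part 1: cross terms: (-33*-27 - -23*-16)=523, (-23*-33 - 18*-27)=1245, (18*5 - 2*-33)=156, (2*39 - 40*5)=-122, (40*34 - -28*39)=2452, (-28*-16 - -33*34)=1570; twice the area = |5824| = 5824; area = 2912; boundary points = 1 + 1 + 2 + 2 + 1 + 5 = 12; strictly interior points = area - boundary/2 + 1 = 2907; answer 2907
Part 2: R1 = 2907; r = 4; total draws C(9,5) = 126; favorable C(4,4)*C(5,1) = 5; P = 5/126; answer 5/126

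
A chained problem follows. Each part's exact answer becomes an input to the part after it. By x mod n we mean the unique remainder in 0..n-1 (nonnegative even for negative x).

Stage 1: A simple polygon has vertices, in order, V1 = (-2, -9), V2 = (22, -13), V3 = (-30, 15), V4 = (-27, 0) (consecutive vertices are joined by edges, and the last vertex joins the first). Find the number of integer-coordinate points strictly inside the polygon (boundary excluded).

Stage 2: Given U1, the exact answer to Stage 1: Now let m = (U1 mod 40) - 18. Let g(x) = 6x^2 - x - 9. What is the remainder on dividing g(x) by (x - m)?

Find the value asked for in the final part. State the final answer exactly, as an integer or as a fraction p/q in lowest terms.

Stage 1: cross terms: (-2*-13 - 22*-9)=224, (22*15 - -30*-13)=-60, (-30*0 - -27*15)=405, (-27*-9 - -2*0)=243; twice the area = |812| = 812; area = 406; boundary points = 4 + 4 + 3 + 1 = 12; strictly interior points = area - boundary/2 + 1 = 401; answer 401
Stage 2: U1 = 401; m = -17; remainder = value at the root: 6*(-17)^2 - 1*(-17)^1 - 9 = (1734) + (17) + (-9) = 1742; answer 1742

1742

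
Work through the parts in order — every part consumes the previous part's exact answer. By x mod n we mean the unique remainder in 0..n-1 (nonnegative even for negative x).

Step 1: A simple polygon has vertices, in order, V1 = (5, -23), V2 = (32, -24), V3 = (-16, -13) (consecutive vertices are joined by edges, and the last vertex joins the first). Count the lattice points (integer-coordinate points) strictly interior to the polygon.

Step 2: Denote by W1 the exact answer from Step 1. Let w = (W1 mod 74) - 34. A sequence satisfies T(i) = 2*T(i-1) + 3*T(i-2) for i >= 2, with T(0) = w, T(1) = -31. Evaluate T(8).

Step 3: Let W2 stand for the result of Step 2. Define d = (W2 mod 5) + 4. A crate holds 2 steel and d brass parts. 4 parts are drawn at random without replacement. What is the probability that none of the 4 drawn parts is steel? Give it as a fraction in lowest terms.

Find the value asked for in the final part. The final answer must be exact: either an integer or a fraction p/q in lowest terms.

1/7

Step 1: cross terms: (5*-24 - 32*-23)=616, (32*-13 - -16*-24)=-800, (-16*-23 - 5*-13)=433; twice the area = |249| = 249; area = 249/2; boundary points = 1 + 1 + 1 = 3; strictly interior points = area - boundary/2 + 1 = 124; answer 124
Step 2: W1 = 124; w = 16; T(2) = 2*(-31) + 3*(16) = -14; iterating: T(2)=-14, T(3)=-121, T(4)=-284, T(5)=-931, T(6)=-2714, T(7)=-8221, T(8)=-24584; answer -24584
Step 3: W2 = -24584; d = 5; total draws C(7,4) = 35; favorable C(5,4) = 5; P = 1/7; answer 1/7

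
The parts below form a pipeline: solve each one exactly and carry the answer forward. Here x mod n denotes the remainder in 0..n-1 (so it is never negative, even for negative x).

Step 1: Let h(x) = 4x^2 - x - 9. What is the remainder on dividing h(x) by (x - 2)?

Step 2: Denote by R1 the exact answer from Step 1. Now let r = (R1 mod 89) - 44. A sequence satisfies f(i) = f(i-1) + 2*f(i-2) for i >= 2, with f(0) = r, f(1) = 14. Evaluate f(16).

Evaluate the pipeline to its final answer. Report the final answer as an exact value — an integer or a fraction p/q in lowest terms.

Step 1: remainder = value at the root: 4*(2)^2 - 1*(2)^1 - 9 = (16) + (-2) + (-9) = 5; answer 5
Step 2: R1 = 5; r = -39; f(2) = 1*(14) + 2*(-39) = -64; iterating: f(2)=-64, f(3)=-36, f(4)=-164, f(5)=-236, f(6)=-564, f(7)=-1036, f(8)=-2164, f(9)=-4236, f(10)=-8564, f(11)=-17036, f(12)=-34164, f(13)=-68236, f(14)=-136564, f(15)=-273036, f(16)=-546164; answer -546164

-546164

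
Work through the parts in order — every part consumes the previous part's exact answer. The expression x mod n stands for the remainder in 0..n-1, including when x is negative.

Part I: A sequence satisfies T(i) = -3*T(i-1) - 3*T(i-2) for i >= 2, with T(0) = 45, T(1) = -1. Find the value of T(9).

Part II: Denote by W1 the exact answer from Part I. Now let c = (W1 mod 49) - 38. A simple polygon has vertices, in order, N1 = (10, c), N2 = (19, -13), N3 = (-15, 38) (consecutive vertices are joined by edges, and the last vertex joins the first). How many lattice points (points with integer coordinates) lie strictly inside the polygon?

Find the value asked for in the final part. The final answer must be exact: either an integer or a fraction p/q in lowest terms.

Part I: T(2) = -3*(-1) - 3*(45) = -132; iterating: T(2)=-132, T(3)=399, T(4)=-801, T(5)=1206, T(6)=-1215, T(7)=27, T(8)=3564, T(9)=-10773; answer -10773
Part II: W1 = -10773; c = -31; cross terms: (10*-13 - 19*-31)=459, (19*38 - -15*-13)=527, (-15*-31 - 10*38)=85; twice the area = |1071| = 1071; area = 1071/2; boundary points = 9 + 17 + 1 = 27; strictly interior points = area - boundary/2 + 1 = 523; answer 523

523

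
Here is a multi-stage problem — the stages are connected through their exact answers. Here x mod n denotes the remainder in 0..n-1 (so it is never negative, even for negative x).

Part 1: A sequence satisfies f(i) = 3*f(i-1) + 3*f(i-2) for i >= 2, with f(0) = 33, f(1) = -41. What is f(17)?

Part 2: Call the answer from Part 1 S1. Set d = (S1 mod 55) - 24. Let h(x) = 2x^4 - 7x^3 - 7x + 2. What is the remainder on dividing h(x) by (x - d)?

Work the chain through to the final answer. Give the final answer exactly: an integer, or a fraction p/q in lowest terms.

Part 1: f(2) = 3*(-41) + 3*(33) = -24; iterating: f(2)=-24, f(3)=-195, f(4)=-657, f(5)=-2556, f(6)=-9639, f(7)=-36585, f(8)=-138672, f(9)=-525771, f(10)=-1993329, f(11)=-7557300, f(12)=-28651887, f(13)=-108627561, f(14)=-411838344, f(15)=-1561397715, f(16)=-5919708177, f(17)=-22443317676; answer -22443317676
Part 2: S1 = -22443317676; d = 10; remainder = value at the root: 2*(10)^4 - 7*(10)^3 - 7*(10)^1 + 2 = (20000) + (-7000) + (-70) + (2) = 12932; answer 12932

12932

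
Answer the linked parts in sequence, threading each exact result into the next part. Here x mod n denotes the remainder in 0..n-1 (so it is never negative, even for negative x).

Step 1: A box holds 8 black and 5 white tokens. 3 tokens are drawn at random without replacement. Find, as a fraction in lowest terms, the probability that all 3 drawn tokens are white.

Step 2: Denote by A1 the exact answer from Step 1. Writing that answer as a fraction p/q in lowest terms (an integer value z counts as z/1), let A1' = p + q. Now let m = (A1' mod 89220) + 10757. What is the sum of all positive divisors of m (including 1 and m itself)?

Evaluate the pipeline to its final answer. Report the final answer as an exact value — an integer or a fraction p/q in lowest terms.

Step 1: total draws C(13,3) = 286; favorable C(5,3) = 10; P = 5/143; answer 5/143
Step 2: A1 = 5/143; threaded value p + q = 148; m = 10905; 10905 = 3 * 5 * 727; sigma = (1 + 3) * (1 + 5) * (1 + 727) = 4 * 6 * 728 = 17472; answer 17472

17472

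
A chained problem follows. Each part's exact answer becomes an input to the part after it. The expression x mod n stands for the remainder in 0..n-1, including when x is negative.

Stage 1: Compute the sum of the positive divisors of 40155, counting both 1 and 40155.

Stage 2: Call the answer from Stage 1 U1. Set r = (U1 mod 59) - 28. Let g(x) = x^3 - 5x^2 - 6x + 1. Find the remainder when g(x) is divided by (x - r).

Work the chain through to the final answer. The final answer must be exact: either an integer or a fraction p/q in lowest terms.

-545

Stage 1: 40155 = 3 * 5 * 2677; sigma = (1 + 3) * (1 + 5) * (1 + 2677) = 4 * 6 * 2678 = 64272; answer 64272
Stage 2: U1 = 64272; r = -7; remainder = value at the root: 1*(-7)^3 - 5*(-7)^2 - 6*(-7)^1 + 1 = (-343) + (-245) + (42) + (1) = -545; answer -545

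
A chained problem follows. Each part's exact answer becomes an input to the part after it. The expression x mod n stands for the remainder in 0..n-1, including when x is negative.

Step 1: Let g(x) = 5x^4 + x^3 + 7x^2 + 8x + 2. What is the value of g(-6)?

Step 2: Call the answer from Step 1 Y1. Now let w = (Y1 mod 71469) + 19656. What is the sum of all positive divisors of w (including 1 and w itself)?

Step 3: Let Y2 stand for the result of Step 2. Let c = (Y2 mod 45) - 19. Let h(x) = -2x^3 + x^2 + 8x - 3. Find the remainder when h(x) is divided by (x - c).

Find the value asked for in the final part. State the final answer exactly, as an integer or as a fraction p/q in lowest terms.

Step 1: 5*(-6)^4 + 1*(-6)^3 + 7*(-6)^2 + 8*(-6)^1 + 2 = (6480) + (-216) + (252) + (-48) + (2) = 6470; answer 6470
Step 2: Y1 = 6470; w = 26126; 26126 = 2 * 13063; sigma = (1 + 2) * (1 + 13063) = 3 * 13064 = 39192; answer 39192
Step 3: Y2 = 39192; c = 23; remainder = value at the root: -2*(23)^3 + 1*(23)^2 + 8*(23)^1 - 3 = (-24334) + (529) + (184) + (-3) = -23624; answer -23624

-23624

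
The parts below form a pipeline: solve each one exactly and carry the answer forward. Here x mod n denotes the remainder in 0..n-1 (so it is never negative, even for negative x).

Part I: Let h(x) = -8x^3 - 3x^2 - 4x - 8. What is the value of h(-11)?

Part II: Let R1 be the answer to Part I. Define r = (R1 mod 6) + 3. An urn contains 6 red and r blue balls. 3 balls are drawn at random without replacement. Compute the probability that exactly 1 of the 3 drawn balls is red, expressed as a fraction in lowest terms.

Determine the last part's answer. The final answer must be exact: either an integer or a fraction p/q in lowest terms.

Part I: -8*(-11)^3 - 3*(-11)^2 - 4*(-11)^1 - 8 = (10648) + (-363) + (44) + (-8) = 10321; answer 10321
Part II: R1 = 10321; r = 4; total draws C(10,3) = 120; favorable C(6,1)*C(4,2) = 36; P = 3/10; answer 3/10

3/10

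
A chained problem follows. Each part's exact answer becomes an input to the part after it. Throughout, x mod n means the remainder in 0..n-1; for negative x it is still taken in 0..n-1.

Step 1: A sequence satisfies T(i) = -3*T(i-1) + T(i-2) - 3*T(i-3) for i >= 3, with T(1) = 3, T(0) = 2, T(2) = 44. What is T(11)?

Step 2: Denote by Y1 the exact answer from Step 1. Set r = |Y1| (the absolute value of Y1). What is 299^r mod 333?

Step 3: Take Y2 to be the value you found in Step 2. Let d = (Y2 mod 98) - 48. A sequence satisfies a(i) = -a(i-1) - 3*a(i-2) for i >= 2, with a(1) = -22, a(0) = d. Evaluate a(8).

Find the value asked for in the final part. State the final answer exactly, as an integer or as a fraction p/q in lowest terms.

Step 1: T(3) = -3*(44) + 1*(3) - 3*(2) = -135; iterating: T(3)=-135, T(4)=440, T(5)=-1587, T(6)=5606, T(7)=-19725, T(8)=69542, T(9)=-245169, T(10)=864224, T(11)=-3046467; answer -3046467
Step 2: Y1 = -3046467; r = 3046467; squarings mod 333: 299^1=299, 299^2=157, 299^4=7, 299^8=49, 299^16=70, 299^32=238, 299^64=34, 299^128=157, 299^256=7, 299^512=49, 299^1024=70, 299^2048=238, 299^4096=34, 299^8192=157, 299^16384=7, 299^32768=49, 299^65536=70, 299^131072=238, 299^262144=34, 299^524288=157, 299^1048576=7, 299^2097152=49; 299^3046467 = 299^1 * 299^2 * 299^64 * 299^1024 * 299^2048 * 299^4096 * 299^8192 * 299^16384 * 299^131072 * 299^262144 * 299^524288 * 299^2097152 = 323 (mod 333); answer 323
Step 3: Y2 = 323; d = -19; a(2) = -1*(-22) - 3*(-19) = 79; iterating: a(2)=79, a(3)=-13, a(4)=-224, a(5)=263, a(6)=409, a(7)=-1198, a(8)=-29; answer -29

-29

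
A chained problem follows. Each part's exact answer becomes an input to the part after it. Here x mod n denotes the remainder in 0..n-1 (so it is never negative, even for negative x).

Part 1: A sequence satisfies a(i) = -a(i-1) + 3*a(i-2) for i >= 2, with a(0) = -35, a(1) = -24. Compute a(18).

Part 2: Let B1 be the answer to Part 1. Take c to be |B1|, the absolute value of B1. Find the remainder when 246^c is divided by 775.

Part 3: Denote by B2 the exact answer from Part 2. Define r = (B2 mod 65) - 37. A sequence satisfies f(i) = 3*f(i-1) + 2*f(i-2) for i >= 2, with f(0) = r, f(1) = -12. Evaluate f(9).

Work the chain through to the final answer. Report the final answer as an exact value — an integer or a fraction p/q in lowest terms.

Part 1: a(2) = -1*(-24) + 3*(-35) = -81; iterating: a(2)=-81, a(3)=9, a(4)=-252, a(5)=279, a(6)=-1035, a(7)=1872, a(8)=-4977, a(9)=10593, a(10)=-25524, a(11)=57303, a(12)=-133875, a(13)=305784, a(14)=-707409, a(15)=1624761, a(16)=-3746988, a(17)=8621271, a(18)=-19862235; answer -19862235
Part 2: B1 = -19862235; c = 19862235; squarings mod 775: 246^1=246, 246^2=66, 246^4=481, 246^8=411, 246^16=746, 246^32=66, 246^64=481, 246^128=411, 246^256=746, 246^512=66, 246^1024=481, 246^2048=411, 246^4096=746, 246^8192=66, 246^16384=481, 246^32768=411, 246^65536=746, 246^131072=66, 246^262144=481, 246^524288=411, 246^1048576=746, 246^2097152=66, 246^4194304=481, 246^8388608=411, 246^16777216=746; 246^19862235 = 246^1 * 246^2 * 246^8 * 246^16 * 246^64 * 246^128 * 246^512 * 246^4096 * 246^65536 * 246^131072 * 246^262144 * 246^524288 * 246^2097152 * 246^16777216 = 526 (mod 775); answer 526
Part 3: B2 = 526; r = -31; f(2) = 3*(-12) + 2*(-31) = -98; iterating: f(2)=-98, f(3)=-318, f(4)=-1150, f(5)=-4086, f(6)=-14558, f(7)=-51846, f(8)=-184654, f(9)=-657654; answer -657654

-657654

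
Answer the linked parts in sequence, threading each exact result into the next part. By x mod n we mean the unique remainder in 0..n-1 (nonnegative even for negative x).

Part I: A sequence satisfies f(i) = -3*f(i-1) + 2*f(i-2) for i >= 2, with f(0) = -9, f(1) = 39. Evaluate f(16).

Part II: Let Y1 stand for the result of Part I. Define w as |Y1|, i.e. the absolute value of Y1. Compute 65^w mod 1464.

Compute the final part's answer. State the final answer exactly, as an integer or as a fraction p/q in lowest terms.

113

Part I: f(2) = -3*(39) + 2*(-9) = -135; iterating: f(2)=-135, f(3)=483, f(4)=-1719, f(5)=6123, f(6)=-21807, f(7)=77667, f(8)=-276615, f(9)=985179, f(10)=-3508767, f(11)=12496659, f(12)=-44507511, f(13)=158515851, f(14)=-564562575, f(15)=2010719427, f(16)=-7161283431; answer -7161283431
Part II: Y1 = -7161283431; w = 7161283431; squarings mod 1464: 65^1=65, 65^2=1297, 65^4=73, 65^8=937, 65^16=1033, 65^32=1297, 65^64=73, 65^128=937, 65^256=1033, 65^512=1297, 65^1024=73, 65^2048=937, 65^4096=1033, 65^8192=1297, 65^16384=73, 65^32768=937, 65^65536=1033, 65^131072=1297, 65^262144=73, 65^524288=937, 65^1048576=1033, 65^2097152=1297, 65^4194304=73, 65^8388608=937, 65^16777216=1033, 65^33554432=1297, 65^67108864=73, 65^134217728=937, 65^268435456=1033, 65^536870912=1297, 65^1073741824=73, 65^2147483648=937, 65^4294967296=1033; 65^7161283431 = 65^1 * 65^2 * 65^4 * 65^32 * 65^64 * 65^256 * 65^512 * 65^32768 * 65^524288 * 65^1048576 * 65^4194304 * 65^8388608 * 65^33554432 * 65^134217728 * 65^536870912 * 65^2147483648 * 65^4294967296 = 113 (mod 1464); answer 113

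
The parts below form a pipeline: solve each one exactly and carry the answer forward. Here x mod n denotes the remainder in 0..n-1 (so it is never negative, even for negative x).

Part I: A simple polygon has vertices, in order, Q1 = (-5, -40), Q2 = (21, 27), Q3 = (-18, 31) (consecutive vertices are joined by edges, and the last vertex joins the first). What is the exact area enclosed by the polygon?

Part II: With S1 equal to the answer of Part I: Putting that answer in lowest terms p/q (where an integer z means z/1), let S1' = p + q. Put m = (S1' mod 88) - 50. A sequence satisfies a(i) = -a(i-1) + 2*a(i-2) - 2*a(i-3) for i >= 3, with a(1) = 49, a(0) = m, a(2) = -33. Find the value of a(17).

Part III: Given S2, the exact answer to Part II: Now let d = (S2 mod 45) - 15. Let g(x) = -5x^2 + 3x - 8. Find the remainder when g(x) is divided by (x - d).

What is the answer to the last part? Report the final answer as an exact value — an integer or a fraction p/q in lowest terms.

Part I: cross terms: (-5*27 - 21*-40)=705, (21*31 - -18*27)=1137, (-18*-40 - -5*31)=875; twice the area = |2717| = 2717; area = 2717/2; answer 2717/2
Part II: S1 = 2717/2; threaded value p + q = 2719; m = 29; a(3) = -1*(-33) + 2*(49) - 2*(29) = 73; iterating: a(3)=73, a(4)=-237, a(5)=449, a(6)=-1069, a(7)=2441, a(8)=-5477, a(9)=12497, a(10)=-28333, a(11)=64281, a(12)=-145941, a(13)=331169, a(14)=-751613, a(15)=1705833, a(16)=-3871397, a(17)=8786289; answer 8786289
Part III: S2 = 8786289; d = 24; remainder = value at the root: -5*(24)^2 + 3*(24)^1 - 8 = (-2880) + (72) + (-8) = -2816; answer -2816

-2816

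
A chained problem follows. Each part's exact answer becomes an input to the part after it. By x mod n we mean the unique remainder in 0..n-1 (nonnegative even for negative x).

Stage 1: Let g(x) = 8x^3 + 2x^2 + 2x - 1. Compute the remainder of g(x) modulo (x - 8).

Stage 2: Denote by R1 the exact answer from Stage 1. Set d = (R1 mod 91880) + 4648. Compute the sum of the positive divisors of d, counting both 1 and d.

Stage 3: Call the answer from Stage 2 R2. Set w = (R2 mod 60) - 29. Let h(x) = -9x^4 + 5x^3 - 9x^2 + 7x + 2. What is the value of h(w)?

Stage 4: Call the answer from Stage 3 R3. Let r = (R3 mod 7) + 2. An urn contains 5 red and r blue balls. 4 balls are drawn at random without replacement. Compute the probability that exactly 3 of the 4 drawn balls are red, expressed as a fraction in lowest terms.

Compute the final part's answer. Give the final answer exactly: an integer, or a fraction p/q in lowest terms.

20/63

Stage 1: remainder = value at the root: 8*(8)^3 + 2*(8)^2 + 2*(8)^1 - 1 = (4096) + (128) + (16) + (-1) = 4239; answer 4239
Stage 2: R1 = 4239; d = 8887; 8887 is prime, so its only divisors are 1 and 8887; sigma = 1 + 8887 = 8888; answer 8888
Stage 3: R2 = 8888; w = -21; -9*(-21)^4 + 5*(-21)^3 - 9*(-21)^2 + 7*(-21)^1 + 2 = (-1750329) + (-46305) + (-3969) + (-147) + (2) = -1800748; answer -1800748
Stage 4: R3 = -1800748; r = 4; total draws C(9,4) = 126; favorable C(5,3)*C(4,1) = 40; P = 20/63; answer 20/63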